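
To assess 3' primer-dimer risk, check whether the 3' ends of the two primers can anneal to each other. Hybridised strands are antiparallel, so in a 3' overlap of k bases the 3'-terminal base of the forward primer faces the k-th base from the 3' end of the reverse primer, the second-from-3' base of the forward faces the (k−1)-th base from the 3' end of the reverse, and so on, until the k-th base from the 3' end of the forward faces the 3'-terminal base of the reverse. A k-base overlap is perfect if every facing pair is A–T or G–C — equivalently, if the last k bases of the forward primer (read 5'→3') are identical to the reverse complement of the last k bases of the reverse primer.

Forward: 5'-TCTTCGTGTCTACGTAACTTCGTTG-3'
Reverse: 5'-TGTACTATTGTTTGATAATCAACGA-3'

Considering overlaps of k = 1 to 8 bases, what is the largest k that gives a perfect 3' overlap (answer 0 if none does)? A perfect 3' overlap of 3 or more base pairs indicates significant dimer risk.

Longest perfect overlap: 6 complementary base pairs; significant dimer risk (threshold 3).

Last 8 bases (5'→3') — forward …CTTCGTTG, reverse …ATCAACGA.
Reverse complement of the reverse primer's last 8 bases: TCGTTGAT; its first k bases are the reverse complement of the reverse primer's last k bases, so a perfect k-base overlap needs the forward primer's last k bases to equal them.
Comparing (forward last k vs required): k=1: G vs T ✗; k=2: TG vs TC ✗; k=3: TTG vs TCG ✗; k=4: GTTG vs TCGT ✗; k=5: CGTTG vs TCGTT ✗; k=6: TCGTTG vs TCGTTG ✓; k=7: TTCGTTG vs TCGTTGA ✗; k=8: CTTCGTTG vs TCGTTGAT ✗.
Only k = 6 is perfect, so the longest perfect 3' overlap is 6.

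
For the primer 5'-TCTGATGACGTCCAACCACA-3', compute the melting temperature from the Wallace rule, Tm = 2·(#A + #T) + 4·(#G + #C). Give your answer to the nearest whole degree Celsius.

60°C

Base counts: A=6, T=4, G=3, C=7 (length 20).
Tm = 2·(6+4) + 4·(3+7) = 2·10 + 4·10 = 20 + 40 = 60°C.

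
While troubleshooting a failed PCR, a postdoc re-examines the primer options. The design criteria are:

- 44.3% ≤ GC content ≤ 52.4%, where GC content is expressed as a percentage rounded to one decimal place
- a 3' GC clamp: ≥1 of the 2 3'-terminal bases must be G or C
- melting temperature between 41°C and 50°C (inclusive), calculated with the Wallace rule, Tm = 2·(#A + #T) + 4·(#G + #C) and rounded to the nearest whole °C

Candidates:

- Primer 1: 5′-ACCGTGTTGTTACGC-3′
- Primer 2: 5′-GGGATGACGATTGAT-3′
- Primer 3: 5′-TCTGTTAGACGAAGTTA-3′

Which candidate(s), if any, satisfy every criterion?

None of the candidates satisfy all criteria.

Primer 1 (15 nt, A=2 T=5 G=4 C=4): GC 8/15 = 53.3%, outside 44.3–52.4% ✗; 3' end GC has 2 G/C ✓; Tm = 2·7 + 4·8 = 46°C ✓ — fails.
Primer 2 (15 nt, A=4 T=4 G=6 C=1): GC 7/15 = 46.7% ✓; 3' end AT has 0 G/C, need ≥1 ✗; Tm = 2·8 + 4·7 = 44°C ✓ — fails.
Primer 3 (17 nt, A=5 T=6 G=4 C=2): GC 6/17 = 35.3%, outside 44.3–52.4% ✗; 3' end TA has 0 G/C, need ≥1 ✗; Tm = 2·11 + 4·6 = 46°C ✓ — fails.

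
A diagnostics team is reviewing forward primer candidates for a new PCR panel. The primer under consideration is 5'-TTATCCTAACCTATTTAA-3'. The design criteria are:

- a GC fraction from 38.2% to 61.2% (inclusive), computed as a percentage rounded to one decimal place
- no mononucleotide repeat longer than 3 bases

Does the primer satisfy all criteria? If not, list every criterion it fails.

Fails: GC content.

Base counts: A=6, T=8, G=0, C=4 (length 18).
GC content: GC 4/18 = 22.2%, outside 38.2–61.2% ✗
homopolymer run: longest run = 3 ✓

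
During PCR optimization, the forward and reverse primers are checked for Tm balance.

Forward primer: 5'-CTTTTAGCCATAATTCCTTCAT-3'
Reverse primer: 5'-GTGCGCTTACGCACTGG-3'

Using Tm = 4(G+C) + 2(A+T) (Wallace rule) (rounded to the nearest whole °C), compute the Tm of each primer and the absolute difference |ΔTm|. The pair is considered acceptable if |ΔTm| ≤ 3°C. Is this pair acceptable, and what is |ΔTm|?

Forward: A=5 T=10 G=1 C=6 → Tm = 2·15 + 4·7 = 58°C.
Reverse: A=2 T=4 G=6 C=5 → Tm = 2·6 + 4·11 = 56°C.
|ΔTm| = |58 − 56| = 2°C, ≤ 3°C.

|ΔTm| = 2°C; the pair is acceptable.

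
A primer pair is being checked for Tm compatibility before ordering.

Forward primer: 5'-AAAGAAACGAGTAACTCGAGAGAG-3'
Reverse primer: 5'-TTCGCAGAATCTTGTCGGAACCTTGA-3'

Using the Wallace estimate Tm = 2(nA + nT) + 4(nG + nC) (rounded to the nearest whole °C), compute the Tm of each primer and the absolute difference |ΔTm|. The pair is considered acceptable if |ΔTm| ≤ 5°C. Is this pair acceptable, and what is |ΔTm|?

Forward: A=12 T=2 G=7 C=3 → Tm = 2·14 + 4·10 = 68°C.
Reverse: A=6 T=8 G=6 C=6 → Tm = 2·14 + 4·12 = 76°C.
|ΔTm| = |68 − 76| = 8°C, > 5°C.

|ΔTm| = 8°C; the pair is not acceptable.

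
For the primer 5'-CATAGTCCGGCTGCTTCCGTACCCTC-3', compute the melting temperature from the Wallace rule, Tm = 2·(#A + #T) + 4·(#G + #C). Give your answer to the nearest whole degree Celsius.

84°C

Base counts: A=3, T=7, G=5, C=11 (length 26).
Tm = 2·(3+7) + 4·(5+11) = 2·10 + 4·16 = 20 + 64 = 84°C.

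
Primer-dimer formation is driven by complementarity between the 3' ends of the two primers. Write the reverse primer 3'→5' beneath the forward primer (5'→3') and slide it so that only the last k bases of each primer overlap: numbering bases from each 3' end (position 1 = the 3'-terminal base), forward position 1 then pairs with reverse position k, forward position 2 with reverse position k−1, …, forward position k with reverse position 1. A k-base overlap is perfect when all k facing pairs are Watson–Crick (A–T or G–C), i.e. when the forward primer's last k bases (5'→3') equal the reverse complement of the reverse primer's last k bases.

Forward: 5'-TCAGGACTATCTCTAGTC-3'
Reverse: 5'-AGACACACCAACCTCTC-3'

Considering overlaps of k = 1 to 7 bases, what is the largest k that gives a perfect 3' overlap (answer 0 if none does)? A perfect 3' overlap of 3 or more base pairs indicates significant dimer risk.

Longest perfect overlap: 0 complementary base pairs; below the dimer-risk threshold (threshold 3).

Last 7 bases (5'→3') — forward …TCTAGTC, reverse …ACCTCTC.
Reverse complement of the reverse primer's last 7 bases: GAGAGGT; its first k bases are the reverse complement of the reverse primer's last k bases, so a perfect k-base overlap needs the forward primer's last k bases to equal them.
Comparing (forward last k vs required): k=1: C vs G ✗; k=2: TC vs GA ✗; k=3: GTC vs GAG ✗; k=4: AGTC vs GAGA ✗; k=5: TAGTC vs GAGAG ✗; k=6: CTAGTC vs GAGAGG ✗; k=7: TCTAGTC vs GAGAGGT ✗.
No overlap length from 1 to 7 is perfect, so the longest perfect 3' overlap is 0.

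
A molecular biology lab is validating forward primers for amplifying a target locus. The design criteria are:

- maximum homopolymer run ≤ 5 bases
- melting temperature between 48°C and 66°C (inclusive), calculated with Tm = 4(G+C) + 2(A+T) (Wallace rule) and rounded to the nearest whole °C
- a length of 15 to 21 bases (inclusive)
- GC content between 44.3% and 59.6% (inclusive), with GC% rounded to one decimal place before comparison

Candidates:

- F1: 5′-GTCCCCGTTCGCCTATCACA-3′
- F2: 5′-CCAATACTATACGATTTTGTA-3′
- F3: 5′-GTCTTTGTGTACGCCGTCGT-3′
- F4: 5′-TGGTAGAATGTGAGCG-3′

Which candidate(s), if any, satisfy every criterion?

F1 (20 nt, A=3 T=5 G=3 C=9): longest run = 4 ✓; Tm = 2·8 + 4·12 = 64°C ✓; length 20 ✓; GC 12/20 = 60.0%, outside 44.3–59.6% ✗ — fails.
F2 (21 nt, A=7 T=8 G=2 C=4): longest run = 4 ✓; Tm = 2·15 + 4·6 = 54°C ✓; length 21 ✓; GC 6/21 = 28.6%, outside 44.3–59.6% ✗ — fails.
F3 (20 nt, A=1 T=8 G=6 C=5): longest run = 3 ✓; Tm = 2·9 + 4·11 = 62°C ✓; length 20 ✓; GC 11/20 = 55.0% ✓ — passes.
F4 (16 nt, A=4 T=4 G=7 C=1): longest run = 2 ✓; Tm = 2·8 + 4·8 = 48°C ✓; length 16 ✓; GC 8/16 = 50.0% ✓ — passes.

F3 and F4.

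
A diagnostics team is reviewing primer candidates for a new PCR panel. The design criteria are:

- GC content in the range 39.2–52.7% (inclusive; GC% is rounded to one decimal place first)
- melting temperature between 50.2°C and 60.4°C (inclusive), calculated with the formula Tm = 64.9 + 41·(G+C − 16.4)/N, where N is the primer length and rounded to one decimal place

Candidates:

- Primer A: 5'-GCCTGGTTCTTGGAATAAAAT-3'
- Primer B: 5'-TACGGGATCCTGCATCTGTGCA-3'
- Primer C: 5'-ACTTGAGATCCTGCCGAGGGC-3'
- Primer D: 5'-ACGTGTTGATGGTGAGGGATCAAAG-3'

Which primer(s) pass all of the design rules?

Primer D only.

Primer A (21 nt, A=6 T=7 G=5 C=3): GC 8/21 = 38.1%, outside 39.2–52.7% ✗; Tm = 64.9 + 41·(8 − 16.4)/21 = 48.5°C, outside 50.2–60.4°C ✗ — fails.
Primer B (22 nt, A=4 T=6 G=6 C=6): GC 12/22 = 54.5%, outside 39.2–52.7% ✗; Tm = 64.9 + 41·(12 − 16.4)/22 = 56.7°C ✓ — fails.
Primer C (21 nt, A=4 T=4 G=7 C=6): GC 13/21 = 61.9%, outside 39.2–52.7% ✗; Tm = 64.9 + 41·(13 − 16.4)/21 = 58.3°C ✓ — fails.
Primer D (25 nt, A=7 T=6 G=10 C=2): GC 12/25 = 48.0% ✓; Tm = 64.9 + 41·(12 − 16.4)/25 = 57.7°C ✓ — passes.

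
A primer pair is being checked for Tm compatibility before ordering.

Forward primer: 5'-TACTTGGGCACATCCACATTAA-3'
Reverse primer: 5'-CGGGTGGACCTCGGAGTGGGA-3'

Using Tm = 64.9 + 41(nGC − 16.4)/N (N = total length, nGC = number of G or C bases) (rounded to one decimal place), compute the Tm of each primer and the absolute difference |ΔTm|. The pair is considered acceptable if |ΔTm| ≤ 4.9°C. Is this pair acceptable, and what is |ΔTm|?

|ΔTm| = 11.1°C; the pair is not acceptable.

Forward: G+C = 9, N = 22 → Tm = 64.9 + 41·(9 − 16.4)/22 = 51.1°C.
Reverse: G+C = 15, N = 21 → Tm = 64.9 + 41·(15 − 16.4)/21 = 62.2°C.
|ΔTm| = |51.1 − 62.2| = 11.1°C, > 4.9°C.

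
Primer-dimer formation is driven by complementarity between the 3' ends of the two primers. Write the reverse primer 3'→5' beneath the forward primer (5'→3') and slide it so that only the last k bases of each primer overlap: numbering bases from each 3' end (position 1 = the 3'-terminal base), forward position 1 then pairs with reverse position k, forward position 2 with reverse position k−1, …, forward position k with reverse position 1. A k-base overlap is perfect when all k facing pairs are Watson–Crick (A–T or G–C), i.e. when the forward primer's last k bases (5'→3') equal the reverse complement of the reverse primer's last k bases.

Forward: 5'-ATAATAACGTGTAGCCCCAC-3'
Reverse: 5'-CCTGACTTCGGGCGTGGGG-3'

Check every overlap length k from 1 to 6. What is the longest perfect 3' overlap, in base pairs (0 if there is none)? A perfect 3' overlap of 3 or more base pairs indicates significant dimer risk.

Last 6 bases (5'→3') — forward …CCCCAC, reverse …GTGGGG.
Reverse complement of the reverse primer's last 6 bases: CCCCAC; its first k bases are the reverse complement of the reverse primer's last k bases, so a perfect k-base overlap needs the forward primer's last k bases to equal them.
Comparing (forward last k vs required): k=1: C vs C ✓; k=2: AC vs CC ✗; k=3: CAC vs CCC ✗; k=4: CCAC vs CCCC ✗; k=5: CCCAC vs CCCCA ✗; k=6: CCCCAC vs CCCCAC ✓.
Perfect overlaps at k = 1, 6; the largest is 6.

Longest perfect overlap: 6 complementary base pairs; significant dimer risk (threshold 3).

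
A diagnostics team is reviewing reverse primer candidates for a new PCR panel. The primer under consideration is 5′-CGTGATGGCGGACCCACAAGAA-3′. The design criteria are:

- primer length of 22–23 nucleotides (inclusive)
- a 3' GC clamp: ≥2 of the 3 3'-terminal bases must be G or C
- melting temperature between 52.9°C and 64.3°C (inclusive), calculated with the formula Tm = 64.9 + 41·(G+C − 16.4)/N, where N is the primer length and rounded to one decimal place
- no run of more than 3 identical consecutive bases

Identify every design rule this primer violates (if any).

Base counts: A=7, T=2, G=7, C=6 (length 22).
length: length 22 ✓
GC clamp: 3' end GAA has 1 G/C, need ≥2 ✗
Tm: Tm = 64.9 + 41·(13 − 16.4)/22 = 58.6°C ✓
homopolymer run: longest run = 3 ✓

Fails: GC clamp.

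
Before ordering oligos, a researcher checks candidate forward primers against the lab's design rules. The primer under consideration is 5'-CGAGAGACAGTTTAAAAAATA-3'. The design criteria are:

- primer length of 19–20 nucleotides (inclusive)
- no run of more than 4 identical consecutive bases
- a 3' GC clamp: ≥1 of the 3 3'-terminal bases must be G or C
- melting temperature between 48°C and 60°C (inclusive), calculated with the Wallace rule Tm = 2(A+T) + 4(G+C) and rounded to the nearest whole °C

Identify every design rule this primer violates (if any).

Fails: length, homopolymer run, GC clamp.

Base counts: A=11, T=4, G=4, C=2 (length 21).
length: length 21, outside 19–20 ✗
homopolymer run: longest run = 6, exceeds 4 ✗
GC clamp: 3' end ATA has 0 G/C, need ≥1 ✗
Tm: Tm = 2·15 + 4·6 = 54°C ✓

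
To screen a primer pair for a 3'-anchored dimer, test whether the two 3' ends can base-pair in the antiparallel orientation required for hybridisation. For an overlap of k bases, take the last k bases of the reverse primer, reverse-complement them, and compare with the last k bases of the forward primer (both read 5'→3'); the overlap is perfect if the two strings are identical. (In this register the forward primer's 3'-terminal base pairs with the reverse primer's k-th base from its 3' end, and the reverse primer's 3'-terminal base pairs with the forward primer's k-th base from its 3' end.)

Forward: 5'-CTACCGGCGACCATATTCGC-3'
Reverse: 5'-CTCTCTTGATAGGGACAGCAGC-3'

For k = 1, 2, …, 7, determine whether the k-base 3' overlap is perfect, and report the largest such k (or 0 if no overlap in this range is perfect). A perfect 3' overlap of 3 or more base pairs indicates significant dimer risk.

Last 7 bases (5'→3') — forward …TATTCGC, reverse …CAGCAGC.
Reverse complement of the reverse primer's last 7 bases: GCTGCTG; its first k bases are the reverse complement of the reverse primer's last k bases, so a perfect k-base overlap needs the forward primer's last k bases to equal them.
Comparing (forward last k vs required): k=1: C vs G ✗; k=2: GC vs GC ✓; k=3: CGC vs GCT ✗; k=4: TCGC vs GCTG ✗; k=5: TTCGC vs GCTGC ✗; k=6: ATTCGC vs GCTGCT ✗; k=7: TATTCGC vs GCTGCTG ✗.
Only k = 2 is perfect, so the longest perfect 3' overlap is 2.

Longest perfect overlap: 2 complementary base pairs; below the dimer-risk threshold (threshold 3).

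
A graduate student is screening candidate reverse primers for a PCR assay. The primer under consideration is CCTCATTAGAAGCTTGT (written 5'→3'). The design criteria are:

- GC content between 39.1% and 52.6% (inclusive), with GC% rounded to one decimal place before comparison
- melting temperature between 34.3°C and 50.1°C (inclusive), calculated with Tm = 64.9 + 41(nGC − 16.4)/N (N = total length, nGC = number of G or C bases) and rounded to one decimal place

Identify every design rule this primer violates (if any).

Meets all criteria.

Base counts: A=4, T=6, G=3, C=4 (length 17).
GC content: GC 7/17 = 41.2% ✓
Tm: Tm = 64.9 + 41·(7 − 16.4)/17 = 42.2°C ✓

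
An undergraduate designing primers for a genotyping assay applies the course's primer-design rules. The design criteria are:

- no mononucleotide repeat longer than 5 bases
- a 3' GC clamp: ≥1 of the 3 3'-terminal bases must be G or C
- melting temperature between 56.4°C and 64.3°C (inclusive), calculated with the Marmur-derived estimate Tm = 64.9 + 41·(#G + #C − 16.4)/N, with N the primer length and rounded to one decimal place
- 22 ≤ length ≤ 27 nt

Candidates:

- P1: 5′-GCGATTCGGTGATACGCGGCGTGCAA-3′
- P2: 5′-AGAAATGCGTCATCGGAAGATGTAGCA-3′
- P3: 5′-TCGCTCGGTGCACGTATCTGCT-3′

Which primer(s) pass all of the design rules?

P1, P2 and P3.

P1 (26 nt, A=5 T=5 G=10 C=6): longest run = 2 ✓; 3' end CAA has 1 G/C ✓; Tm = 64.9 + 41·(16 − 16.4)/26 = 64.3°C ✓; length 26 ✓ — passes.
P2 (27 nt, A=10 T=5 G=8 C=4): longest run = 3 ✓; 3' end GCA has 2 G/C ✓; Tm = 64.9 + 41·(12 − 16.4)/27 = 58.2°C ✓; length 27 ✓ — passes.
P3 (22 nt, A=2 T=7 G=6 C=7): longest run = 2 ✓; 3' end GCT has 2 G/C ✓; Tm = 64.9 + 41·(13 − 16.4)/22 = 58.6°C ✓; length 22 ✓ — passes.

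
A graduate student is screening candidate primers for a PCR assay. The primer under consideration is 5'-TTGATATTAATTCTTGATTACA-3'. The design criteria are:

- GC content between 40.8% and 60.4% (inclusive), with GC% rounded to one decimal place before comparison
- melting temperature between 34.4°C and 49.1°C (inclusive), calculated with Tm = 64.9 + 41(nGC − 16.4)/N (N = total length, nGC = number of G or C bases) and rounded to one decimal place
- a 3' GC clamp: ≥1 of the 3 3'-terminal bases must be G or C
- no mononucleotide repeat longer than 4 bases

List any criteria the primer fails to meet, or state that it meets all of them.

Base counts: A=7, T=11, G=2, C=2 (length 22).
GC content: GC 4/22 = 18.2%, outside 40.8–60.4% ✗
Tm: Tm = 64.9 + 41·(4 − 16.4)/22 = 41.8°C ✓
GC clamp: 3' end ACA has 1 G/C ✓
homopolymer run: longest run = 2 ✓

Fails: GC content.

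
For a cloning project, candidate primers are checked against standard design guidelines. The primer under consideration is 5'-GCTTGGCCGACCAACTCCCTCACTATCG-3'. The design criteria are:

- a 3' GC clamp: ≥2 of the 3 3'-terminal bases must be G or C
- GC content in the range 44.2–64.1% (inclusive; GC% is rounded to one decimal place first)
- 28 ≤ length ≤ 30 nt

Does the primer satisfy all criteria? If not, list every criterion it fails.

Meets all criteria.

Base counts: A=5, T=6, G=5, C=12 (length 28).
GC clamp: 3' end TCG has 2 G/C ✓
GC content: GC 17/28 = 60.7% ✓
length: length 28 ✓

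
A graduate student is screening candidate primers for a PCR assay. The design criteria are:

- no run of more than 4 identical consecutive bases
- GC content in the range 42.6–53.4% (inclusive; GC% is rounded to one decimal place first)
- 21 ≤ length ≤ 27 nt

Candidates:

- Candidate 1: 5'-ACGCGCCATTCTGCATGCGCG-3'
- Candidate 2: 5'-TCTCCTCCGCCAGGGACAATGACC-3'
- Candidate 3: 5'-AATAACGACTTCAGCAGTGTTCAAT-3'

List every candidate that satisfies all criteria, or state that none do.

None of the candidates satisfy all criteria.

Candidate 1 (21 nt, A=3 T=4 G=6 C=8): longest run = 2 ✓; GC 14/21 = 66.7%, outside 42.6–53.4% ✗; length 21 ✓ — fails.
Candidate 2 (24 nt, A=5 T=4 G=5 C=10): longest run = 3 ✓; GC 15/24 = 62.5%, outside 42.6–53.4% ✗; length 24 ✓ — fails.
Candidate 3 (25 nt, A=9 T=7 G=4 C=5): longest run = 2 ✓; GC 9/25 = 36.0%, outside 42.6–53.4% ✗; length 25 ✓ — fails.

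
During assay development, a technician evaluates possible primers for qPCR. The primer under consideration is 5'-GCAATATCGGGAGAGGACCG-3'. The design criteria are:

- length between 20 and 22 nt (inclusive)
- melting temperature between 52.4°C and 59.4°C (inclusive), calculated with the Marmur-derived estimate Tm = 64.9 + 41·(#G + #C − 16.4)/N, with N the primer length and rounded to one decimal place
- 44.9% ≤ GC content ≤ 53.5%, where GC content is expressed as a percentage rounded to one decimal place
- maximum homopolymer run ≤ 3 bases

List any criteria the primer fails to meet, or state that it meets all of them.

Base counts: A=6, T=2, G=8, C=4 (length 20).
length: length 20 ✓
Tm: Tm = 64.9 + 41·(12 − 16.4)/20 = 55.9°C ✓
GC content: GC 12/20 = 60.0%, outside 44.9–53.5% ✗
homopolymer run: longest run = 3 ✓

Fails: GC content.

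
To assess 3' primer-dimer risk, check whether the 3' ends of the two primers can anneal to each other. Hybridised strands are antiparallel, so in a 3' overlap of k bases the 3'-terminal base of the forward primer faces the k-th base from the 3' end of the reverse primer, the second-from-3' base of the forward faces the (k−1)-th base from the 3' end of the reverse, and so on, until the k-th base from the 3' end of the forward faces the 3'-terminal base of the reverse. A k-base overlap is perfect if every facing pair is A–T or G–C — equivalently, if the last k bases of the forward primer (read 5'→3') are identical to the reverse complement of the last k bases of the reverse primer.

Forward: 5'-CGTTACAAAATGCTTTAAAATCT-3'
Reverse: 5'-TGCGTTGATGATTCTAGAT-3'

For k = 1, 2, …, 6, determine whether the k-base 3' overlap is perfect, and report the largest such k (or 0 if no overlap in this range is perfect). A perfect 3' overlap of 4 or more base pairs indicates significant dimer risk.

Last 6 bases (5'→3') — forward …AAATCT, reverse …CTAGAT.
Reverse complement of the reverse primer's last 6 bases: ATCTAG; its first k bases are the reverse complement of the reverse primer's last k bases, so a perfect k-base overlap needs the forward primer's last k bases to equal them.
Comparing (forward last k vs required): k=1: T vs A ✗; k=2: CT vs AT ✗; k=3: TCT vs ATC ✗; k=4: ATCT vs ATCT ✓; k=5: AATCT vs ATCTA ✗; k=6: AAATCT vs ATCTAG ✗.
Only k = 4 is perfect, so the longest perfect 3' overlap is 4.

Longest perfect overlap: 4 complementary base pairs; significant dimer risk (threshold 4).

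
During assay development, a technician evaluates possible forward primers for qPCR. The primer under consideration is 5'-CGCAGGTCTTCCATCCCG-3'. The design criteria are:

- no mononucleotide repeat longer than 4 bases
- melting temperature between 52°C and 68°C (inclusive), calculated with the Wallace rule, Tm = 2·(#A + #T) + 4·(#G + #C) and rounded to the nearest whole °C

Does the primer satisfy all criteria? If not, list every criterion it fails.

Meets all criteria.

Base counts: A=2, T=4, G=4, C=8 (length 18).
homopolymer run: longest run = 3 ✓
Tm: Tm = 2·6 + 4·12 = 60°C ✓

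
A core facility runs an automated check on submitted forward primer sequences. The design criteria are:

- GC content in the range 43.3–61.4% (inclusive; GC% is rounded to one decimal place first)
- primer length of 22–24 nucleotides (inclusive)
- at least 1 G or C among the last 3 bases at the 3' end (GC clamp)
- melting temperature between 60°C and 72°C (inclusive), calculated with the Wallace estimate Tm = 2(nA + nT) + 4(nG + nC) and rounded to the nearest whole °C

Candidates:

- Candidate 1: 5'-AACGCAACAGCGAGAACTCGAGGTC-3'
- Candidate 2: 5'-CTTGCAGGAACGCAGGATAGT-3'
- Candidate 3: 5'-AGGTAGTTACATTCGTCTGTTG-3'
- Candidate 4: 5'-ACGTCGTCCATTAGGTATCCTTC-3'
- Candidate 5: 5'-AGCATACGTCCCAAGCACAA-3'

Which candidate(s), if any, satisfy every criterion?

Candidate 1 (25 nt, A=9 T=2 G=7 C=7): GC 14/25 = 56.0% ✓; length 25, outside 22–24 ✗; 3' end GTC has 2 G/C ✓; Tm = 2·11 + 4·14 = 78°C, outside 60–72°C ✗ — fails.
Candidate 2 (21 nt, A=6 T=4 G=7 C=4): GC 11/21 = 52.4% ✓; length 21, outside 22–24 ✗; 3' end AGT has 1 G/C ✓; Tm = 2·10 + 4·11 = 64°C ✓ — fails.
Candidate 3 (22 nt, A=4 T=9 G=6 C=3): GC 9/22 = 40.9%, outside 43.3–61.4% ✗; length 22 ✓; 3' end TTG has 1 G/C ✓; Tm = 2·13 + 4·9 = 62°C ✓ — fails.
Candidate 4 (23 nt, A=4 T=8 G=4 C=7): GC 11/23 = 47.8% ✓; length 23 ✓; 3' end TTC has 1 G/C ✓; Tm = 2·12 + 4·11 = 68°C ✓ — passes.
Candidate 5 (20 nt, A=8 T=2 G=3 C=7): GC 10/20 = 50.0% ✓; length 20, outside 22–24 ✗; 3' end CAA has 1 G/C ✓; Tm = 2·10 + 4·10 = 60°C ✓ — fails.

Candidate 4 only.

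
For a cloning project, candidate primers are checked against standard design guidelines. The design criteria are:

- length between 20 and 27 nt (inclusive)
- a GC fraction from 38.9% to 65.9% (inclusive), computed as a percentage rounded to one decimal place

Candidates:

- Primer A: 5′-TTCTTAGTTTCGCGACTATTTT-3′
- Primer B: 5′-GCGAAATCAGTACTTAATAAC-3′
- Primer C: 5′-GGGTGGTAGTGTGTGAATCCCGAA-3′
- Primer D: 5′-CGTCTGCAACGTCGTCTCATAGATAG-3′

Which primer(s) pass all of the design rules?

Primer C and Primer D.

Primer A (22 nt, A=3 T=12 G=3 C=4): length 22 ✓; GC 7/22 = 31.8%, outside 38.9–65.9% ✗ — fails.
Primer B (21 nt, A=9 T=5 G=3 C=4): length 21 ✓; GC 7/21 = 33.3%, outside 38.9–65.9% ✗ — fails.
Primer C (24 nt, A=5 T=6 G=10 C=3): length 24 ✓; GC 13/24 = 54.2% ✓ — passes.
Primer D (26 nt, A=6 T=7 G=6 C=7): length 26 ✓; GC 13/26 = 50.0% ✓ — passes.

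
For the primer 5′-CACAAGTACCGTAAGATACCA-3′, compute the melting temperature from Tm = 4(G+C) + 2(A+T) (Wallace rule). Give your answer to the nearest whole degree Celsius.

Base counts: A=9, T=3, G=3, C=6 (length 21).
Tm = 2·(9+3) + 4·(3+6) = 2·12 + 4·9 = 24 + 36 = 60°C.

60°C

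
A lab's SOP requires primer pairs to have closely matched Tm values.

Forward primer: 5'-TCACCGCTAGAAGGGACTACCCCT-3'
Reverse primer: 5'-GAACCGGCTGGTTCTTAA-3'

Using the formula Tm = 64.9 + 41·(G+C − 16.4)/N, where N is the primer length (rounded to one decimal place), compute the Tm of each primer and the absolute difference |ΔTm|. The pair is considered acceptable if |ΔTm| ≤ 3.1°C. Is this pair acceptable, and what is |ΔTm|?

|ΔTm| = 12.8°C; the pair is not acceptable.

Forward: G+C = 14, N = 24 → Tm = 64.9 + 41·(14 − 16.4)/24 = 60.8°C.
Reverse: G+C = 9, N = 18 → Tm = 64.9 + 41·(9 − 16.4)/18 = 48.0°C.
|ΔTm| = |60.8 − 48.0| = 12.8°C, > 3.1°C.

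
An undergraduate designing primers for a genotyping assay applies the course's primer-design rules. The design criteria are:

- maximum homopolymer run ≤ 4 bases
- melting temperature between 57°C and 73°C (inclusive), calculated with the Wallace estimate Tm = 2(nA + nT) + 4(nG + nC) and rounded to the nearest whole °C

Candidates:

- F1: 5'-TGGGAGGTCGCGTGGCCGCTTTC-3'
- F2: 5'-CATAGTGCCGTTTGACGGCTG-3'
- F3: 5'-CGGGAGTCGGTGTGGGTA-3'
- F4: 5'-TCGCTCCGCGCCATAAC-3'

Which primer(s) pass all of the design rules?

F2 and F3.

F1 (23 nt, A=1 T=6 G=10 C=6): longest run = 3 ✓; Tm = 2·7 + 4·16 = 78°C, outside 57–73°C ✗ — fails.
F2 (21 nt, A=3 T=6 G=7 C=5): longest run = 3 ✓; Tm = 2·9 + 4·12 = 66°C ✓ — passes.
F3 (18 nt, A=2 T=4 G=10 C=2): longest run = 3 ✓; Tm = 2·6 + 4·12 = 60°C ✓ — passes.
F4 (17 nt, A=3 T=3 G=3 C=8): longest run = 2 ✓; Tm = 2·6 + 4·11 = 56°C, outside 57–73°C ✗ — fails.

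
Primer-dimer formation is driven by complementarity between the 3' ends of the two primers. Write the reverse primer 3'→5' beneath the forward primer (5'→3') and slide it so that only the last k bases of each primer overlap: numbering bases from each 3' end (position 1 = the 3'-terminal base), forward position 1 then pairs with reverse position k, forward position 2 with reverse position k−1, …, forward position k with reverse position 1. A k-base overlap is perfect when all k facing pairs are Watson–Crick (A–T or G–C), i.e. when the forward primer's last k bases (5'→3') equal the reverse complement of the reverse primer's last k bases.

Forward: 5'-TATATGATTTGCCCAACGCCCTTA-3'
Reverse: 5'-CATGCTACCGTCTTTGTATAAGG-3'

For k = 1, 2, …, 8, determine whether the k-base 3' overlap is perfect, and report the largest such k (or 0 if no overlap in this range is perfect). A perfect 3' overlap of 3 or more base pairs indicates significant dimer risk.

Last 8 bases (5'→3') — forward …CGCCCTTA, reverse …GTATAAGG.
Reverse complement of the reverse primer's last 8 bases: CCTTATAC; its first k bases are the reverse complement of the reverse primer's last k bases, so a perfect k-base overlap needs the forward primer's last k bases to equal them.
Comparing (forward last k vs required): k=1: A vs C ✗; k=2: TA vs CC ✗; k=3: TTA vs CCT ✗; k=4: CTTA vs CCTT ✗; k=5: CCTTA vs CCTTA ✓; k=6: CCCTTA vs CCTTAT ✗; k=7: GCCCTTA vs CCTTATA ✗; k=8: CGCCCTTA vs CCTTATAC ✗.
Only k = 5 is perfect, so the longest perfect 3' overlap is 5.

Longest perfect overlap: 5 complementary base pairs; significant dimer risk (threshold 3).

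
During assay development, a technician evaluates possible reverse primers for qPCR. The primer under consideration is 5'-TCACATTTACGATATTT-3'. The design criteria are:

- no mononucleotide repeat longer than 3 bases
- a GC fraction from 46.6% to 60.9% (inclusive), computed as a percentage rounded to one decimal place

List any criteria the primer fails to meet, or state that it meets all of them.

Fails: GC content.

Base counts: A=5, T=8, G=1, C=3 (length 17).
homopolymer run: longest run = 3 ✓
GC content: GC 4/17 = 23.5%, outside 46.6–60.9% ✗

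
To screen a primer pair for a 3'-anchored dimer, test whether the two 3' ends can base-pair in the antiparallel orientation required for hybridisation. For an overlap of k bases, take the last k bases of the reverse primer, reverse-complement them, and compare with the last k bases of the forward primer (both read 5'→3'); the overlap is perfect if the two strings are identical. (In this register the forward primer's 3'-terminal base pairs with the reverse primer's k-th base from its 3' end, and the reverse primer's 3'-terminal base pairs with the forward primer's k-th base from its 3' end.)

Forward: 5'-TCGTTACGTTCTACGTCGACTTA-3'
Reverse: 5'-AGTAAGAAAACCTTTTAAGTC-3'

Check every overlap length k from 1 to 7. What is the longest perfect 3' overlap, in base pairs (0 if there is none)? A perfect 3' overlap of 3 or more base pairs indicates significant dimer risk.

Last 7 bases (5'→3') — forward …CGACTTA, reverse …TTAAGTC.
Reverse complement of the reverse primer's last 7 bases: GACTTAA; its first k bases are the reverse complement of the reverse primer's last k bases, so a perfect k-base overlap needs the forward primer's last k bases to equal them.
Comparing (forward last k vs required): k=1: A vs G ✗; k=2: TA vs GA ✗; k=3: TTA vs GAC ✗; k=4: CTTA vs GACT ✗; k=5: ACTTA vs GACTT ✗; k=6: GACTTA vs GACTTA ✓; k=7: CGACTTA vs GACTTAA ✗.
Only k = 6 is perfect, so the longest perfect 3' overlap is 6.

Longest perfect overlap: 6 complementary base pairs; significant dimer risk (threshold 3).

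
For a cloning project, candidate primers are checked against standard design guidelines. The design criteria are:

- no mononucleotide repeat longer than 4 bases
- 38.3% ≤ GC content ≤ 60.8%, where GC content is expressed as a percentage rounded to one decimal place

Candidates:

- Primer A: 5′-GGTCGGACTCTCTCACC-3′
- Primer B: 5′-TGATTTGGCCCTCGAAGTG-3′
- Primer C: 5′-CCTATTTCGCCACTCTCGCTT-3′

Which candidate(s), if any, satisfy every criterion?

Primer B and Primer C.

Primer A (17 nt, A=2 T=4 G=4 C=7): longest run = 2 ✓; GC 11/17 = 64.7%, outside 38.3–60.8% ✗ — fails.
Primer B (19 nt, A=3 T=6 G=6 C=4): longest run = 3 ✓; GC 10/19 = 52.6% ✓ — passes.
Primer C (21 nt, A=2 T=8 G=2 C=9): longest run = 3 ✓; GC 11/21 = 52.4% ✓ — passes.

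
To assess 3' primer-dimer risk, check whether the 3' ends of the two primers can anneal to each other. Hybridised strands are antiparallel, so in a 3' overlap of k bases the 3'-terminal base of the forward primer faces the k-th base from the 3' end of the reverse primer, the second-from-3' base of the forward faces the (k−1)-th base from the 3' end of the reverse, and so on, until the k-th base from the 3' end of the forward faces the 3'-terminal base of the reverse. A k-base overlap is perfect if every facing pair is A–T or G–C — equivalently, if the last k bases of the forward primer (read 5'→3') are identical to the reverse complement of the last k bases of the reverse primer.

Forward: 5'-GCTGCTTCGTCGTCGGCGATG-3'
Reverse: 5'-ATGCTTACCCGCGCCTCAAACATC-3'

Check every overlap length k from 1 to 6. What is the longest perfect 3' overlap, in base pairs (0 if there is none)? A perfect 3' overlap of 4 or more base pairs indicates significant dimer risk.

Last 6 bases (5'→3') — forward …GCGATG, reverse …AACATC.
Reverse complement of the reverse primer's last 6 bases: GATGTT; its first k bases are the reverse complement of the reverse primer's last k bases, so a perfect k-base overlap needs the forward primer's last k bases to equal them.
Comparing (forward last k vs required): k=1: G vs G ✓; k=2: TG vs GA ✗; k=3: ATG vs GAT ✗; k=4: GATG vs GATG ✓; k=5: CGATG vs GATGT ✗; k=6: GCGATG vs GATGTT ✗.
Perfect overlaps at k = 1, 4; the largest is 4.

Longest perfect overlap: 4 complementary base pairs; significant dimer risk (threshold 4).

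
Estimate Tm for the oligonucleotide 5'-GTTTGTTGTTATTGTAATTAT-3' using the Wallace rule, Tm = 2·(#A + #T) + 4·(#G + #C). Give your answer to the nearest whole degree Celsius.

50°C

Base counts: A=4, T=13, G=4, C=0 (length 21).
Tm = 2·(4+13) + 4·(4+0) = 2·17 + 4·4 = 34 + 16 = 50°C.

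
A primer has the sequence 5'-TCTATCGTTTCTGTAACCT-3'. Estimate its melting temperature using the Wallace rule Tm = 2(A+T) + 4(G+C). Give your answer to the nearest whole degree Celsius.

Base counts: A=3, T=9, G=2, C=5 (length 19).
Tm = 2·(3+9) + 4·(2+5) = 2·12 + 4·7 = 24 + 28 = 52°C.

52°C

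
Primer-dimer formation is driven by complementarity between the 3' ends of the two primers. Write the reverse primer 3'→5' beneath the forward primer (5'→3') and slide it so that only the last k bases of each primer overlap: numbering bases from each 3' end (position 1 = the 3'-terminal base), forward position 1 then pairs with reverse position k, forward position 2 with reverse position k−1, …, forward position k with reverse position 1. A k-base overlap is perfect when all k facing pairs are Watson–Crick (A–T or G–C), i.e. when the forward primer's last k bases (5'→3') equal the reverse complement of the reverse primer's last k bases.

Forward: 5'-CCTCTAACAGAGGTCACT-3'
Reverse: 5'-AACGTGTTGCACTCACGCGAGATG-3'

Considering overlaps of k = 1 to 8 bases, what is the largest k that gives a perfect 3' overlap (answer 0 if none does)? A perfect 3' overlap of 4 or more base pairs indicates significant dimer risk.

Last 8 bases (5'→3') — forward …AGGTCACT, reverse …GCGAGATG.
Reverse complement of the reverse primer's last 8 bases: CATCTCGC; its first k bases are the reverse complement of the reverse primer's last k bases, so a perfect k-base overlap needs the forward primer's last k bases to equal them.
Comparing (forward last k vs required): k=1: T vs C ✗; k=2: CT vs CA ✗; k=3: ACT vs CAT ✗; k=4: CACT vs CATC ✗; k=5: TCACT vs CATCT ✗; k=6: GTCACT vs CATCTC ✗; k=7: GGTCACT vs CATCTCG ✗; k=8: AGGTCACT vs CATCTCGC ✗.
No overlap length from 1 to 8 is perfect, so the longest perfect 3' overlap is 0.

Longest perfect overlap: 0 complementary base pairs; below the dimer-risk threshold (threshold 4).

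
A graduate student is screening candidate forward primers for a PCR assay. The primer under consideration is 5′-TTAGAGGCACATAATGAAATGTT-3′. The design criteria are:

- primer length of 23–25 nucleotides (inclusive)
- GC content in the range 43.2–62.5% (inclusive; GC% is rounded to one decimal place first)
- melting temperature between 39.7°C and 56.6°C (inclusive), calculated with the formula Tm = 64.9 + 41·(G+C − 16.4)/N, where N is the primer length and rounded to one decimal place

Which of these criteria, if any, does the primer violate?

Base counts: A=9, T=7, G=5, C=2 (length 23).
length: length 23 ✓
GC content: GC 7/23 = 30.4%, outside 43.2–62.5% ✗
Tm: Tm = 64.9 + 41·(7 − 16.4)/23 = 48.1°C ✓

Fails: GC content.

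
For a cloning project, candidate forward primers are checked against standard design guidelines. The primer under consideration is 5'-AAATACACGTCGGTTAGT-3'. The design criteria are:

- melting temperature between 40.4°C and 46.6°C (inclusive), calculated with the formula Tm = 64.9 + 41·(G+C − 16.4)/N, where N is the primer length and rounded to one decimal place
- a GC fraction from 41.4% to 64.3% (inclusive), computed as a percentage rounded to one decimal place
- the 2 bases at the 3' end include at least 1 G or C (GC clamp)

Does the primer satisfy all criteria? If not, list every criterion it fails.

Fails: GC content.

Base counts: A=6, T=5, G=4, C=3 (length 18).
Tm: Tm = 64.9 + 41·(7 − 16.4)/18 = 43.5°C ✓
GC content: GC 7/18 = 38.9%, outside 41.4–64.3% ✗
GC clamp: 3' end GT has 1 G/C ✓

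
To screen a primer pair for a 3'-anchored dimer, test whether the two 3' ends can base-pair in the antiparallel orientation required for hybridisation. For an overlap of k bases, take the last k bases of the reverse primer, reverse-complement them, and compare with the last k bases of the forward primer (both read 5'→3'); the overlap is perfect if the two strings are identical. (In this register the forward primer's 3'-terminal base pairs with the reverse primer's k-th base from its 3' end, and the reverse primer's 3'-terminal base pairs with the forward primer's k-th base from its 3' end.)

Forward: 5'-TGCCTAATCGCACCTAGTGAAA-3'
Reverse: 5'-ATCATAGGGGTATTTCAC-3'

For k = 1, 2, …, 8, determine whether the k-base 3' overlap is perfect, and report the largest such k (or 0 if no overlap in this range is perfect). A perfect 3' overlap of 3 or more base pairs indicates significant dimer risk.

Last 8 bases (5'→3') — forward …TAGTGAAA, reverse …TATTTCAC.
Reverse complement of the reverse primer's last 8 bases: GTGAAATA; its first k bases are the reverse complement of the reverse primer's last k bases, so a perfect k-base overlap needs the forward primer's last k bases to equal them.
Comparing (forward last k vs required): k=1: A vs G ✗; k=2: AA vs GT ✗; k=3: AAA vs GTG ✗; k=4: GAAA vs GTGA ✗; k=5: TGAAA vs GTGAA ✗; k=6: GTGAAA vs GTGAAA ✓; k=7: AGTGAAA vs GTGAAAT ✗; k=8: TAGTGAAA vs GTGAAATA ✗.
Only k = 6 is perfect, so the longest perfect 3' overlap is 6.

Longest perfect overlap: 6 complementary base pairs; significant dimer risk (threshold 3).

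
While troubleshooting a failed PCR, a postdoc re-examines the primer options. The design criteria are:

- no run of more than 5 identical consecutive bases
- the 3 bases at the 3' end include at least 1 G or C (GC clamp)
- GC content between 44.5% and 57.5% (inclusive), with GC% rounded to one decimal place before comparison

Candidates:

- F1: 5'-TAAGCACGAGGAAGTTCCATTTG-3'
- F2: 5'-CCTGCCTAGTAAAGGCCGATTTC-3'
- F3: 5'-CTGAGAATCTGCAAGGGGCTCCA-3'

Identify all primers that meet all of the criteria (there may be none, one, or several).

F2 and F3.

F1 (23 nt, A=7 T=6 G=6 C=4): longest run = 3 ✓; 3' end TTG has 1 G/C ✓; GC 10/23 = 43.5%, outside 44.5–57.5% ✗ — fails.
F2 (23 nt, A=5 T=6 G=5 C=7): longest run = 3 ✓; 3' end TTC has 1 G/C ✓; GC 12/23 = 52.2% ✓ — passes.
F3 (23 nt, A=6 T=4 G=7 C=6): longest run = 4 ✓; 3' end CCA has 2 G/C ✓; GC 13/23 = 56.5% ✓ — passes.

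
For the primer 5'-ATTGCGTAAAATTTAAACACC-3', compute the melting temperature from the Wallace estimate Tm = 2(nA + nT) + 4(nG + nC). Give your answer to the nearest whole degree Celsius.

54°C

Base counts: A=9, T=6, G=2, C=4 (length 21).
Tm = 2·(9+6) + 4·(2+4) = 2·15 + 4·6 = 30 + 24 = 54°C.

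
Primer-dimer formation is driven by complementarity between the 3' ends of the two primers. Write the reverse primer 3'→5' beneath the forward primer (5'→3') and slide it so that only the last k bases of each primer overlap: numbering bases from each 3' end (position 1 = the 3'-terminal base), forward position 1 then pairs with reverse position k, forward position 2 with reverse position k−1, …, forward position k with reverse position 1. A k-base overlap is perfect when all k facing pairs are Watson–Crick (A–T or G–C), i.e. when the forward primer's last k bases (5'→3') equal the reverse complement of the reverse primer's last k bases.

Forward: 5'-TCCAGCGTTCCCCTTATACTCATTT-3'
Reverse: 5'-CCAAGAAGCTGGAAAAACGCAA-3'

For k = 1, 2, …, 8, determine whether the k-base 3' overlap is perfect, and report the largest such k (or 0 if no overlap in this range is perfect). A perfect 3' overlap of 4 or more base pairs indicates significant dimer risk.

Longest perfect overlap: 2 complementary base pairs; below the dimer-risk threshold (threshold 4).

Last 8 bases (5'→3') — forward …ACTCATTT, reverse …AAACGCAA.
Reverse complement of the reverse primer's last 8 bases: TTGCGTTT; its first k bases are the reverse complement of the reverse primer's last k bases, so a perfect k-base overlap needs the forward primer's last k bases to equal them.
Comparing (forward last k vs required): k=1: T vs T ✓; k=2: TT vs TT ✓; k=3: TTT vs TTG ✗; k=4: ATTT vs TTGC ✗; k=5: CATTT vs TTGCG ✗; k=6: TCATTT vs TTGCGT ✗; k=7: CTCATTT vs TTGCGTT ✗; k=8: ACTCATTT vs TTGCGTTT ✗.
Perfect overlaps at k = 1, 2; the largest is 2.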